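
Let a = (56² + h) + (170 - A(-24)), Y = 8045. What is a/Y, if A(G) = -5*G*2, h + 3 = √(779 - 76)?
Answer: 3063/8045 + √703/8045 ≈ 0.38403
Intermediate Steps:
h = -3 + √703 (h = -3 + √(779 - 76) = -3 + √703 ≈ 23.514)
A(G) = -10*G
a = 3063 + √703 (a = (56² + (-3 + √703)) + (170 - (-10)*(-24)) = (3136 + (-3 + √703)) + (170 - 1*240) = (3133 + √703) + (170 - 240) = (3133 + √703) - 70 = 3063 + √703 ≈ 3089.5)
a/Y = (3063 + √703)/8045 = (3063 + √703)*(1/8045) = 3063/8045 + √703/8045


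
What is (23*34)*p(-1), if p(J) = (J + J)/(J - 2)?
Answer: 1564/3 ≈ 521.33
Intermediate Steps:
p(J) = 2*J/(-2 + J) (p(J) = (2*J)/(-2 + J) = 2*J/(-2 + J))
(23*34)*p(-1) = (23*34)*(2*(-1)/(-2 - 1)) = 782*(2*(-1)/(-3)) = 782*(2*(-1)*(-1/3)) = 782*(2/3) = 1564/3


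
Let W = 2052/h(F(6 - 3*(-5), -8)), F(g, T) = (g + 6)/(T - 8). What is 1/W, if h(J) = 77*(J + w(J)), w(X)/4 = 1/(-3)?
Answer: -11165/98496 ≈ -0.11335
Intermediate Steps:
w(X) = -4/3 (w(X) = 4/(-3) = 4*(-⅓) = -4/3)
F(g, T) = (6 + g)/(-8 + T)
h(J) = -308/3 + 77*J (h(J) = 77*(J - 4/3) = 77*(-4/3 + J) = -308/3 + 77*J)
W = -98496/11165 (W = 2052/(-308/3 + 77*((6 + (6 - 3*(-5)))/(-8 - 8))) = 2052/(-308/3 + 77*((6 + (6 + 15))/(-16))) = 2052/(-308/3 + 77*(-(6 + 21)/16)) = 2052/(-308/3 + 77*(-1/16*27)) = 2052/(-308/3 + 77*(-27/16)) = 2052/(-308/3 - 2079/16) = 2052/(-11165/48) = 2052*(-48/11165) = -98496/11165 ≈ -8.8219)
1/W = 1/(-98496/11165) = -11165/98496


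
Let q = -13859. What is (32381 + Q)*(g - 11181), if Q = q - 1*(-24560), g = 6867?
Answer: -185855748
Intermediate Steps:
Q = 10701 (Q = -13859 - 1*(-24560) = -13859 + 24560 = 10701)
(32381 + Q)*(g - 11181) = (32381 + 10701)*(6867 - 11181) = 43082*(-4314) = -185855748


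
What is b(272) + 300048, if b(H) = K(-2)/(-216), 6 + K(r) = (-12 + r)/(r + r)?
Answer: 129620741/432 ≈ 3.0005e+5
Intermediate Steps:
K(r) = -6 + (-12 + r)/(2*r) (K(r) = -6 + (-12 + r)/(r + r) = -6 + (-12 + r)/((2*r)) = -6 + (-12 + r)*(1/(2*r)) = -6 + (-12 + r)/(2*r))
b(H) = 5/432 (b(H) = (-11/2 - 6/(-2))/(-216) = (-11/2 - 6*(-½))*(-1/216) = (-11/2 + 3)*(-1/216) = -5/2*(-1/216) = 5/432)
b(272) + 300048 = 5/432 + 300048 = 129620741/432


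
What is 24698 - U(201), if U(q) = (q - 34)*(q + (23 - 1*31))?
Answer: -7533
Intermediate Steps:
U(q) = (-34 + q)*(-8 + q) (U(q) = (-34 + q)*(q + (23 - 31)) = (-34 + q)*(q - 8) = (-34 + q)*(-8 + q))
24698 - U(201) = 24698 - (272 + 201**2 - 42*201) = 24698 - (272 + 40401 - 8442) = 24698 - 1*32231 = 24698 - 32231 = -7533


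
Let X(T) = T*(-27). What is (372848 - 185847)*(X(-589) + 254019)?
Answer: 50475683922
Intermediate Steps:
X(T) = -27*T
(372848 - 185847)*(X(-589) + 254019) = (372848 - 185847)*(-27*(-589) + 254019) = 187001*(15903 + 254019) = 187001*269922 = 50475683922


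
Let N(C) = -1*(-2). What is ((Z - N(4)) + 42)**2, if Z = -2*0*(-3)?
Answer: 1600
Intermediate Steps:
N(C) = 2
Z = 0 (Z = 0*(-3) = 0)
((Z - N(4)) + 42)**2 = ((0 - 1*2) + 42)**2 = ((0 - 2) + 42)**2 = (-2 + 42)**2 = 40**2 = 1600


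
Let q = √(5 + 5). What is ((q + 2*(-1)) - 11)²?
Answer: (13 - √10)² ≈ 96.781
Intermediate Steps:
q = √10 ≈ 3.1623
((q + 2*(-1)) - 11)² = ((√10 + 2*(-1)) - 11)² = ((√10 - 2) - 11)² = ((-2 + √10) - 11)² = (-13 + √10)²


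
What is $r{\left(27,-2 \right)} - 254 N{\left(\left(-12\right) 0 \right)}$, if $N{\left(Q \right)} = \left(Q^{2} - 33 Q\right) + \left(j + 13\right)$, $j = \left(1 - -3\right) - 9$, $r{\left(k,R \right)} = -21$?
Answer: $-2053$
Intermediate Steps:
$j = -5$ ($j = \left(1 + 3\right) - 9 = 4 - 9 = -5$)
$N{\left(Q \right)} = 8 + Q^{2} - 33 Q$ ($N{\left(Q \right)} = \left(Q^{2} - 33 Q\right) + \left(-5 + 13\right) = \left(Q^{2} - 33 Q\right) + 8 = 8 + Q^{2} - 33 Q$)
$r{\left(27,-2 \right)} - 254 N{\left(\left(-12\right) 0 \right)} = -21 - 254 \left(8 + \left(\left(-12\right) 0\right)^{2} - 33 \left(\left(-12\right) 0\right)\right) = -21 - 254 \left(8 + 0^{2} - 0\right) = -21 - 254 \left(8 + 0 + 0\right) = -21 - 2032 = -2053$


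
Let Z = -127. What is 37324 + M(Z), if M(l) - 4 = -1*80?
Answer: 37248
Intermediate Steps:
M(l) = -76 (M(l) = 4 - 1*80 = 4 - 80 = -76)
37324 + M(Z) = 37324 - 76 = 37248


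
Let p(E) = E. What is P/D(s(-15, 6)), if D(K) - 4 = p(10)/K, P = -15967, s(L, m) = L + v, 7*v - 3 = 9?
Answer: -1484931/302 ≈ -4917.0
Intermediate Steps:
v = 12/7 (v = 3/7 + (⅐)*9 = 3/7 + 9/7 = 12/7 ≈ 1.7143)
s(L, m) = 12/7 + L (s(L, m) = L + 12/7 = 12/7 + L)
D(K) = 4 + 10/K
P/D(s(-15, 6)) = -15967/(4 + 10/(12/7 - 15)) = -15967/(4 + 10/(-93/7)) = -15967/(4 + 10*(-7/93)) = -15967/(4 - 70/93) = -15967/302/93 = -15967*93/302 = -1484931/302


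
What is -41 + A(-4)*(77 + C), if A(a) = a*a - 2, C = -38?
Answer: 505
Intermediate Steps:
A(a) = -2 + a² (A(a) = a² - 2 = -2 + a²)
-41 + A(-4)*(77 + C) = -41 + (-2 + (-4)²)*(77 - 38) = -41 + (-2 + 16)*39 = -41 + 14*39 = -41 + 546 = 505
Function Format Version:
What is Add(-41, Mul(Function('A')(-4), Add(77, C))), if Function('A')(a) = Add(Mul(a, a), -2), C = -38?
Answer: 505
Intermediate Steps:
Function('A')(a) = Add(-2, Pow(a, 2)) (Function('A')(a) = Add(Pow(a, 2), -2) = Add(-2, Pow(a, 2)))
Add(-41, Mul(Function('A')(-4), Add(77, C))) = Add(-41, Mul(Add(-2, Pow(-4, 2)), Add(77, -38))) = Add(-41, Mul(Add(-2, 16), 39)) = Add(-41, Mul(14, 39)) = Add(-41, 546) = 505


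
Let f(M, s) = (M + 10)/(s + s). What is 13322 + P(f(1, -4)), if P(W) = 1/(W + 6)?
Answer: 492922/37 ≈ 13322.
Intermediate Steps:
f(M, s) = (10 + M)/(2*s) (f(M, s) = (10 + M)/((2*s)) = (10 + M)*(1/(2*s)) = (10 + M)/(2*s))
P(W) = 1/(6 + W)
13322 + P(f(1, -4)) = 13322 + 1/(6 + (½)*(10 + 1)/(-4)) = 13322 + 1/(6 + (½)*(-¼)*11) = 13322 + 1/(6 - 11/8) = 13322 + 1/(37/8) = 13322 + 8/37 = 492922/37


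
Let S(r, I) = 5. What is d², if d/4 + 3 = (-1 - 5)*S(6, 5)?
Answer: 17424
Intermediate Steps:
d = -132 (d = -12 + 4*((-1 - 5)*5) = -12 + 4*(-6*5) = -12 + 4*(-30) = -12 - 120 = -132)
d² = (-132)² = 17424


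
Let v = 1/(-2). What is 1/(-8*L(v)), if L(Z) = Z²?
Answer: -½ ≈ -0.50000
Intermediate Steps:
v = -½ ≈ -0.50000
1/(-8*L(v)) = 1/(-8*(-½)²) = 1/(-8*¼) = 1/(-2) = -½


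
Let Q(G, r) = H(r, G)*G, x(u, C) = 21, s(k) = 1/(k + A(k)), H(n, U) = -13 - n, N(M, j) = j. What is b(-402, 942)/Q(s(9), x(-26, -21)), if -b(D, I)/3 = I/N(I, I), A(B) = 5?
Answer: 21/17 ≈ 1.2353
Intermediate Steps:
b(D, I) = -3 (b(D, I) = -3*I/I = -3*1 = -3)
s(k) = 1/(5 + k) (s(k) = 1/(k + 5) = 1/(5 + k))
Q(G, r) = G*(-13 - r) (Q(G, r) = (-13 - r)*G = G*(-13 - r))
b(-402, 942)/Q(s(9), x(-26, -21)) = -3*(-(5 + 9)/(13 + 21)) = -3/((-1*34/14)) = -3/((-1*1/14*34)) = -3/(-17/7) = -3*(-7/17) = 21/17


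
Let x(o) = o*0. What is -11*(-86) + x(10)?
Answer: 946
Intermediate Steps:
x(o) = 0
-11*(-86) + x(10) = -11*(-86) + 0 = 946 + 0 = 946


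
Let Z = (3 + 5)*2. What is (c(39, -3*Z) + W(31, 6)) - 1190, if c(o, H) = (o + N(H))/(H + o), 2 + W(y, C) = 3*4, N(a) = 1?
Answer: -10660/9 ≈ -1184.4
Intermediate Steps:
Z = 16 (Z = 8*2 = 16)
W(y, C) = 10 (W(y, C) = -2 + 3*4 = -2 + 12 = 10)
c(o, H) = (1 + o)/(H + o) (c(o, H) = (o + 1)/(H + o) = (1 + o)/(H + o))
(c(39, -3*Z) + W(31, 6)) - 1190 = ((1 + 39)/(-3*16 + 39) + 10) - 1190 = (40/(-48 + 39) + 10) - 1190 = (40/(-9) + 10) - 1190 = (-⅑*40 + 10) - 1190 = (-40/9 + 10) - 1190 = 50/9 - 1190 = -10660/9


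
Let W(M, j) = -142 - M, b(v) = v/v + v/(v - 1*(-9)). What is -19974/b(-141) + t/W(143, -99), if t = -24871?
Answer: -13063721/1365 ≈ -9570.5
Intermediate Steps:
b(v) = 1 + v/(9 + v) (b(v) = 1 + v/(v + 9) = 1 + v/(9 + v))
-19974/b(-141) + t/W(143, -99) = -19974*(9 - 141)/(9 + 2*(-141)) - 24871/(-142 - 1*143) = -19974*(-132/(9 - 282)) - 24871/(-142 - 143) = -19974/((-1/132*(-273))) - 24871/(-285) = -19974/91/44 - 24871*(-1/285) = -19974*44/91 + 1309/15 = -878856/91 + 1309/15 = -13063721/1365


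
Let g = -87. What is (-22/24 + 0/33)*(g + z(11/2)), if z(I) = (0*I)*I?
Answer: 319/4 ≈ 79.750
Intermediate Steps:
z(I) = 0 (z(I) = 0*I = 0)
(-22/24 + 0/33)*(g + z(11/2)) = (-22/24 + 0/33)*(-87 + 0) = (-22*1/24 + 0*(1/33))*(-87) = (-11/12 + 0)*(-87) = -11/12*(-87) = 319/4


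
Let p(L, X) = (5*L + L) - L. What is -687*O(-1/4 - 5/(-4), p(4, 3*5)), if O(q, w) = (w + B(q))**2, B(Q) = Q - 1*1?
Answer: -274800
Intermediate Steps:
B(Q) = -1 + Q (B(Q) = Q - 1 = -1 + Q)
p(L, X) = 5*L (p(L, X) = 6*L - L = 5*L)
O(q, w) = (-1 + q + w)**2 (O(q, w) = (w + (-1 + q))**2 = (-1 + q + w)**2)
-687*O(-1/4 - 5/(-4), p(4, 3*5)) = -687*(-1 + (-1/4 - 5/(-4)) + 5*4)**2 = -687*(-1 + (-1*1/4 - 5*(-1/4)) + 20)**2 = -687*(-1 + (-1/4 + 5/4) + 20)**2 = -687*(-1 + 1 + 20)**2 = -687*20**2 = -687*400 = -274800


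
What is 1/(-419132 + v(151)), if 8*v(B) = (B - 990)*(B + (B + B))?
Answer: -8/3733123 ≈ -2.1430e-6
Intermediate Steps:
v(B) = 3*B*(-990 + B)/8 (v(B) = ((B - 990)*(B + (B + B)))/8 = ((-990 + B)*(B + 2*B))/8 = ((-990 + B)*(3*B))/8 = (3*B*(-990 + B))/8 = 3*B*(-990 + B)/8)
1/(-419132 + v(151)) = 1/(-419132 + (3/8)*151*(-990 + 151)) = 1/(-419132 + (3/8)*151*(-839)) = 1/(-419132 - 380067/8) = 1/(-3733123/8) = -8/3733123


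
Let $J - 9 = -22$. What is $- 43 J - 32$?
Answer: $527$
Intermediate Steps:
$J = -13$ ($J = 9 - 22 = -13$)
$- 43 J - 32 = \left(-43\right) \left(-13\right) - 32 = 559 - 32 = 527$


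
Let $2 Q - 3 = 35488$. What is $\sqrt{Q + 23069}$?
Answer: $\frac{\sqrt{163258}}{2} \approx 202.03$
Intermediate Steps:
$Q = \frac{35491}{2}$ ($Q = \frac{3}{2} + \frac{1}{2} \cdot 35488 = \frac{3}{2} + 17744 = \frac{35491}{2} \approx 17746.0$)
$\sqrt{Q + 23069} = \sqrt{\frac{35491}{2} + 23069} = \sqrt{\frac{81629}{2}} = \frac{\sqrt{163258}}{2}$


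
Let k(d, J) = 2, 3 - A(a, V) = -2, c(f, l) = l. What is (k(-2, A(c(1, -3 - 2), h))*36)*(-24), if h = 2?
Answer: -1728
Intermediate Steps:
A(a, V) = 5 (A(a, V) = 3 - 1*(-2) = 3 + 2 = 5)
(k(-2, A(c(1, -3 - 2), h))*36)*(-24) = (2*36)*(-24) = 72*(-24) = -1728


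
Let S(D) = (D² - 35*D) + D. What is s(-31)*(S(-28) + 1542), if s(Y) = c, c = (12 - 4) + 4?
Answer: 39336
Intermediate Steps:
S(D) = D² - 34*D
c = 12 (c = 8 + 4 = 12)
s(Y) = 12
s(-31)*(S(-28) + 1542) = 12*(-28*(-34 - 28) + 1542) = 12*(-28*(-62) + 1542) = 12*(1736 + 1542) = 12*3278 = 39336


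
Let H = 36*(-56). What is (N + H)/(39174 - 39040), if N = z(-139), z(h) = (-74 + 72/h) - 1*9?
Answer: -291833/18626 ≈ -15.668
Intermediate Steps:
H = -2016
z(h) = -83 + 72/h (z(h) = (-74 + 72/h) - 9 = -83 + 72/h)
N = -11609/139 (N = -83 + 72/(-139) = -83 + 72*(-1/139) = -83 - 72/139 = -11609/139 ≈ -83.518)
(N + H)/(39174 - 39040) = (-11609/139 - 2016)/(39174 - 39040) = -291833/139/134 = -291833/139*1/134 = -291833/18626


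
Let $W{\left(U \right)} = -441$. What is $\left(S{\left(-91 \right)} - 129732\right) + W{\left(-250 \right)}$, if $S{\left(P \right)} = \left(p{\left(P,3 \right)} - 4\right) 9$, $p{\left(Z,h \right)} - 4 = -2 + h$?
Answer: $-130164$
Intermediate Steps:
$p{\left(Z,h \right)} = 2 + h$ ($p{\left(Z,h \right)} = 4 + \left(-2 + h\right) = 2 + h$)
$S{\left(P \right)} = 9$ ($S{\left(P \right)} = \left(\left(2 + 3\right) - 4\right) 9 = \left(5 - 4\right) 9 = 1 \cdot 9 = 9$)
$\left(S{\left(-91 \right)} - 129732\right) + W{\left(-250 \right)} = \left(9 - 129732\right) - 441 = -129723 - 441 = -130164$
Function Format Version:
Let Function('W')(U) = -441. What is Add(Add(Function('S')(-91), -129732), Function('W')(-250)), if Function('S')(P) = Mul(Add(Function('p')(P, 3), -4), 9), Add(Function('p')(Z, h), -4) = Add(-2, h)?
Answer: -130164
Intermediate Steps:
Function('p')(Z, h) = Add(2, h) (Function('p')(Z, h) = Add(4, Add(-2, h)) = Add(2, h))
Function('S')(P) = 9 (Function('S')(P) = Mul(Add(Add(2, 3), -4), 9) = Mul(Add(5, -4), 9) = Mul(1, 9) = 9)
Add(Add(Function('S')(-91), -129732), Function('W')(-250)) = Add(Add(9, -129732), -441) = Add(-129723, -441) = -130164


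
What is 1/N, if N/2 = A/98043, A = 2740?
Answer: 98043/5480 ≈ 17.891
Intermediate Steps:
N = 5480/98043 (N = 2*(2740/98043) = 5480/98043 ≈ 0.055894)
1/N = 1/(5480/98043) = 98043/5480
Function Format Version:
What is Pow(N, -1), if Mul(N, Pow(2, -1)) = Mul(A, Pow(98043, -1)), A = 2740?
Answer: Rational(98043, 5480) ≈ 17.891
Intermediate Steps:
N = Rational(5480, 98043) (N = Mul(2, Mul(2740, Pow(98043, -1))) = Mul(2, Mul(2740, Rational(1, 98043))) = Mul(2, Rational(2740, 98043)) = Rational(5480, 98043) ≈ 0.055894)
Pow(N, -1) = Pow(Rational(5480, 98043), -1) = Rational(98043, 5480)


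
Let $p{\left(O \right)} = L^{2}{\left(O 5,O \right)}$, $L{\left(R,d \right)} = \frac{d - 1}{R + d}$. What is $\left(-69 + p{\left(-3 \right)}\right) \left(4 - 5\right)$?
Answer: $\frac{5585}{81} \approx 68.951$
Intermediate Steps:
$L{\left(R,d \right)} = \frac{-1 + d}{R + d}$
$p{\left(O \right)} = \frac{\left(-1 + O\right)^{2}}{36 O^{2}}$ ($p{\left(O \right)} = \left(\frac{-1 + O}{O 5 + O}\right)^{2} = \left(\frac{-1 + O}{5 O + O}\right)^{2} = \left(\frac{-1 + O}{6 O}\right)^{2} = \frac{\left(-1 + O\right)^{2}}{36 O^{2}}$)
$\left(-69 + p{\left(-3 \right)}\right) \left(4 - 5\right) = \left(-69 + \frac{\left(-1 - 3\right)^{2}}{36 \cdot 9}\right) \left(4 - 5\right) = \left(-69 + \frac{1}{36} \cdot \frac{1}{9} \left(-4\right)^{2}\right) \left(4 - 5\right) = \left(-69 + \frac{1}{36} \cdot \frac{1}{9} \cdot 16\right) \left(-1\right) = \left(-69 + \frac{4}{81}\right) \left(-1\right) = \left(- \frac{5585}{81}\right) \left(-1\right) = \frac{5585}{81}$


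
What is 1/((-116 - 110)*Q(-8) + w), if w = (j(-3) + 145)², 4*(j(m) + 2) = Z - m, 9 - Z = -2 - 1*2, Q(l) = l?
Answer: 1/23417 ≈ 4.2704e-5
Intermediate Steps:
Z = 13 (Z = 9 - (-2 - 1*2) = 9 - (-2 - 2) = 9 - 1*(-4) = 9 + 4 = 13)
j(m) = 5/4 - m/4 (j(m) = -2 + (13 - m)/4 = -2 + (13/4 - m/4) = 5/4 - m/4)
w = 21609 (w = ((5/4 - ¼*(-3)) + 145)² = ((5/4 + ¾) + 145)² = (2 + 145)² = 147² = 21609)
1/((-116 - 110)*Q(-8) + w) = 1/((-116 - 110)*(-8) + 21609) = 1/(-226*(-8) + 21609) = 1/(1808 + 21609) = 1/23417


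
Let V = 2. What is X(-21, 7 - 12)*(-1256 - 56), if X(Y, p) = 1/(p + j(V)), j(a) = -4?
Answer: 1312/9 ≈ 145.78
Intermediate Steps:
X(Y, p) = 1/(-4 + p) (X(Y, p) = 1/(p - 4) = 1/(-4 + p))
X(-21, 7 - 12)*(-1256 - 56) = (-1256 - 56)/(-4 + (7 - 12)) = -1312/(-4 - 5) = -1312/(-9) = -⅑*(-1312) = 1312/9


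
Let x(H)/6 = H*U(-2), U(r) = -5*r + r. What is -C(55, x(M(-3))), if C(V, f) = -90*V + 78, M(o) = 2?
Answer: 4872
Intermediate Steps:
U(r) = -4*r
x(H) = 48*H (x(H) = 6*(H*(-4*(-2))) = 6*(H*8) = 6*(8*H) = 48*H)
C(V, f) = 78 - 90*V
-C(55, x(M(-3))) = -(78 - 90*55) = -(78 - 4950) = -1*(-4872) = 4872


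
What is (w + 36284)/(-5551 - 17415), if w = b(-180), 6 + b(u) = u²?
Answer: -34339/11483 ≈ -2.9904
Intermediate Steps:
b(u) = -6 + u²
w = 32394 (w = -6 + (-180)² = -6 + 32400 = 32394)
(w + 36284)/(-5551 - 17415) = (32394 + 36284)/(-5551 - 17415) = 68678/(-22966) = 68678*(-1/22966) = -34339/11483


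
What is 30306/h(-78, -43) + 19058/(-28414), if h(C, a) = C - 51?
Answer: -143928861/610901 ≈ -235.60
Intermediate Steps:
h(C, a) = -51 + C
30306/h(-78, -43) + 19058/(-28414) = 30306/(-51 - 78) + 19058/(-28414) = 30306/(-129) + 19058*(-1/28414) = 30306*(-1/129) - 9529/14207 = -10102/43 - 9529/14207 = -143928861/610901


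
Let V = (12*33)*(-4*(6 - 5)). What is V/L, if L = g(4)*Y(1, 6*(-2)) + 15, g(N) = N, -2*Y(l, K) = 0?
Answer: -528/5 ≈ -105.60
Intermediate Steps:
Y(l, K) = 0 (Y(l, K) = -1/2*0 = 0)
L = 15 (L = 4*0 + 15 = 0 + 15 = 15)
V = -1584 (V = 396*(-4*1) = 396*(-4) = -1584)
V/L = -1584/15 = -1584*1/15 = -528/5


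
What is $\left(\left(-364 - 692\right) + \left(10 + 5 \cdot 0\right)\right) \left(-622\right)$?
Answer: $650612$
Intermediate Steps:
$\left(\left(-364 - 692\right) + \left(10 + 5 \cdot 0\right)\right) \left(-622\right) = \left(-1056 + \left(10 + 0\right)\right) \left(-622\right) = \left(-1056 + 10\right) \left(-622\right) = \left(-1046\right) \left(-622\right) = 650612$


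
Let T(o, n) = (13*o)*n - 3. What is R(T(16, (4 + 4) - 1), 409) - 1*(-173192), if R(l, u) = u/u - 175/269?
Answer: 46588742/269 ≈ 1.7319e+5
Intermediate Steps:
T(o, n) = -3 + 13*n*o (T(o, n) = 13*n*o - 3 = -3 + 13*n*o)
R(l, u) = 94/269 (R(l, u) = 1 - 175*1/269 = 1 - 175/269 = 94/269)
R(T(16, (4 + 4) - 1), 409) - 1*(-173192) = 94/269 - 1*(-173192) = 94/269 + 173192 = 46588742/269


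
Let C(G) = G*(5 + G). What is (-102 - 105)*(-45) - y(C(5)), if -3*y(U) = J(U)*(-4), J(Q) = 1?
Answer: 27941/3 ≈ 9313.7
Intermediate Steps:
y(U) = 4/3 (y(U) = -(-4)/3 = -⅓*(-4) = 4/3)
(-102 - 105)*(-45) - y(C(5)) = (-102 - 105)*(-45) - 1*4/3 = -207*(-45) - 4/3 = 9315 - 4/3 = 27941/3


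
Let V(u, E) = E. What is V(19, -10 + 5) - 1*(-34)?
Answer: 29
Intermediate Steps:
V(19, -10 + 5) - 1*(-34) = (-10 + 5) - 1*(-34) = -5 + 34 = 29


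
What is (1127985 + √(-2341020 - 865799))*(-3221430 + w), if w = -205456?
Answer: -3865476004710 - 3426886*I*√3206819 ≈ -3.8655e+12 - 6.1367e+9*I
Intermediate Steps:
(1127985 + √(-2341020 - 865799))*(-3221430 + w) = (1127985 + √(-2341020 - 865799))*(-3221430 - 205456) = (1127985 + √(-3206819))*(-3426886) = (1127985 + I*√3206819)*(-3426886) = -3865476004710 - 3426886*I*√3206819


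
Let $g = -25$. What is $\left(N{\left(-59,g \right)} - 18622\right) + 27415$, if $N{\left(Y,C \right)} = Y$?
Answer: $8734$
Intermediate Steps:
$\left(N{\left(-59,g \right)} - 18622\right) + 27415 = \left(-59 - 18622\right) + 27415 = -18681 + 27415 = 8734$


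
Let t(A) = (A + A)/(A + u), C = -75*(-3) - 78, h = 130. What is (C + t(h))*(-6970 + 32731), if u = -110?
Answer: 4121760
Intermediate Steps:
C = 147 (C = 225 - 78 = 147)
t(A) = 2*A/(-110 + A) (t(A) = (A + A)/(A - 110) = (2*A)/(-110 + A) = 2*A/(-110 + A))
(C + t(h))*(-6970 + 32731) = (147 + 2*130/(-110 + 130))*(-6970 + 32731) = (147 + 2*130/20)*25761 = (147 + 2*130*(1/20))*25761 = (147 + 13)*25761 = 160*25761 = 4121760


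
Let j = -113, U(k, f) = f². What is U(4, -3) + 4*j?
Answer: -443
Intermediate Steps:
U(4, -3) + 4*j = (-3)² + 4*(-113) = 9 - 452 = -443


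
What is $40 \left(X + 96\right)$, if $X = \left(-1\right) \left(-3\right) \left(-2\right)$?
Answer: $3600$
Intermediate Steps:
$X = -6$ ($X = 3 \left(-2\right) = -6$)
$40 \left(X + 96\right) = 40 \left(-6 + 96\right) = 40 \cdot 90 = 3600$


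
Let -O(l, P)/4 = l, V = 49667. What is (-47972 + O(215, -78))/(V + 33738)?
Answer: -6976/11915 ≈ -0.58548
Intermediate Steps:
O(l, P) = -4*l
(-47972 + O(215, -78))/(V + 33738) = (-47972 - 4*215)/(49667 + 33738) = (-47972 - 860)/83405 = -48832*1/83405 = -6976/11915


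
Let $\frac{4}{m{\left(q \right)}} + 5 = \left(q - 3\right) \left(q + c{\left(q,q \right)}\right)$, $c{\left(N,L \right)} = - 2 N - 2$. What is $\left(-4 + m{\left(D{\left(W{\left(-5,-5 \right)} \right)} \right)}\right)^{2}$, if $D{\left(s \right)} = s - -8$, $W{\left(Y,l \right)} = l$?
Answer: $\frac{576}{25} \approx 23.04$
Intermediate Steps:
$c{\left(N,L \right)} = -2 - 2 N$
$D{\left(s \right)} = 8 + s$ ($D{\left(s \right)} = s + 8 = 8 + s$)
$m{\left(q \right)} = \frac{4}{-5 + \left(-3 + q\right) \left(-2 - q\right)}$ ($m{\left(q \right)} = \frac{4}{-5 + \left(q - 3\right) \left(q - \left(2 + 2 q\right)\right)} = \frac{4}{-5 + \left(-3 + q\right) \left(-2 - q\right)}$)
$\left(-4 + m{\left(D{\left(W{\left(-5,-5 \right)} \right)} \right)}\right)^{2} = \left(-4 + \frac{4}{1 + \left(8 - 5\right) - \left(8 - 5\right)^{2}}\right)^{2} = \left(-4 + \frac{4}{1 + 3 - 3^{2}}\right)^{2} = \left(-4 + \frac{4}{1 + 3 - 9}\right)^{2} = \left(-4 + \frac{4}{-5}\right)^{2} = \left(-4 + 4 \left(- \frac{1}{5}\right)\right)^{2} = \left(-4 - \frac{4}{5}\right)^{2} = \left(- \frac{24}{5}\right)^{2} = \frac{576}{25}$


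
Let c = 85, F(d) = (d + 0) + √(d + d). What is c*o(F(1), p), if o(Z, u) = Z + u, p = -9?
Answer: -680 + 85*√2 ≈ -559.79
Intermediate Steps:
F(d) = d + √2*√d (F(d) = d + √(2*d) = d + √2*√d)
c*o(F(1), p) = 85*((1 + √2*√1) - 9) = 85*((1 + √2*1) - 9) = 85*((1 + √2) - 9) = 85*(-8 + √2) = -680 + 85*√2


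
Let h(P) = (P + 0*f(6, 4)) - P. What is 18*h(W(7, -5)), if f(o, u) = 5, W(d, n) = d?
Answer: 0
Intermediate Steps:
h(P) = 0 (h(P) = (P + 0*5) - P = (P + 0) - P = P - P = 0)
18*h(W(7, -5)) = 18*0 = 0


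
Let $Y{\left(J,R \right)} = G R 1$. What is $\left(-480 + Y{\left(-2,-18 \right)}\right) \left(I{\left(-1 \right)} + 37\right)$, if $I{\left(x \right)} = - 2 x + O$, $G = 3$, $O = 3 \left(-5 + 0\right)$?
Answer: $-12816$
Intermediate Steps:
$O = -15$ ($O = 3 \left(-5\right) = -15$)
$I{\left(x \right)} = -15 - 2 x$ ($I{\left(x \right)} = - 2 x - 15 = -15 - 2 x$)
$Y{\left(J,R \right)} = 3 R$ ($Y{\left(J,R \right)} = 3 R 1 = 3 R$)
$\left(-480 + Y{\left(-2,-18 \right)}\right) \left(I{\left(-1 \right)} + 37\right) = \left(-480 + 3 \left(-18\right)\right) \left(\left(-15 - -2\right) + 37\right) = \left(-480 - 54\right) \left(\left(-15 + 2\right) + 37\right) = - 534 \left(-13 + 37\right) = \left(-534\right) 24 = -12816$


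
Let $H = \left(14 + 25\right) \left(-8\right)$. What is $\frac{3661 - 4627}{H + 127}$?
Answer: $\frac{966}{185} \approx 5.2216$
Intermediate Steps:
$H = -312$ ($H = 39 \left(-8\right) = -312$)
$\frac{3661 - 4627}{H + 127} = \frac{3661 - 4627}{-312 + 127} = - \frac{966}{-185} = \left(-966\right) \left(- \frac{1}{185}\right) = \frac{966}{185}$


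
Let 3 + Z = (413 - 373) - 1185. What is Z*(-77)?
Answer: 88396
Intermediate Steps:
Z = -1148 (Z = -3 + ((413 - 373) - 1185) = -3 + (40 - 1185) = -3 - 1145 = -1148)
Z*(-77) = -1148*(-77) = 88396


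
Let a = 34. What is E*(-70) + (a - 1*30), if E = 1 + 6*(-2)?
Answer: 774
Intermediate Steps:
E = -11 (E = 1 - 12 = -11)
E*(-70) + (a - 1*30) = -11*(-70) + (34 - 1*30) = 770 + (34 - 30) = 770 + 4 = 774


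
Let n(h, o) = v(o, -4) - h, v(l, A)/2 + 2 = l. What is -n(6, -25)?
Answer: 60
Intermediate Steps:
v(l, A) = -4 + 2*l
n(h, o) = -4 - h + 2*o (n(h, o) = (-4 + 2*o) - h = -4 - h + 2*o)
-n(6, -25) = -(-4 - 1*6 + 2*(-25)) = -(-4 - 6 - 50) = -1*(-60) = 60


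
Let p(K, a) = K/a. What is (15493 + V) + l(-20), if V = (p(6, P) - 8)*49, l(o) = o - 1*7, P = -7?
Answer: 15032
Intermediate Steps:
l(o) = -7 + o (l(o) = o - 7 = -7 + o)
V = -434 (V = (6/(-7) - 8)*49 = (6*(-⅐) - 8)*49 = (-6/7 - 8)*49 = -62/7*49 = -434)
(15493 + V) + l(-20) = (15493 - 434) + (-7 - 20) = 15059 - 27 = 15032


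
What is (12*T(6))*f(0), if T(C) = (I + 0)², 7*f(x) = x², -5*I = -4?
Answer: 0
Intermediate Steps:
I = ⅘ (I = -⅕*(-4) = ⅘ ≈ 0.80000)
f(x) = x²/7
T(C) = 16/25 (T(C) = (⅘ + 0)² = (⅘)² = 16/25)
(12*T(6))*f(0) = (12*(16/25))*((⅐)*0²) = 192*((⅐)*0)/25 = (192/25)*0 = 0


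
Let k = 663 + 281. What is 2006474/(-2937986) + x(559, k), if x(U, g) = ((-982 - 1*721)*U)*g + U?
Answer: -1320133666244134/1468993 ≈ -8.9867e+8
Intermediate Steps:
k = 944
x(U, g) = U - 1703*U*g (x(U, g) = ((-982 - 721)*U)*g + U = (-1703*U)*g + U = -1703*U*g + U = U - 1703*U*g)
2006474/(-2937986) + x(559, k) = 2006474/(-2937986) + 559*(1 - 1703*944) = 2006474*(-1/2937986) + 559*(1 - 1607632) = -1003237/1468993 + 559*(-1607631) = -1003237/1468993 - 898665729 = -1320133666244134/1468993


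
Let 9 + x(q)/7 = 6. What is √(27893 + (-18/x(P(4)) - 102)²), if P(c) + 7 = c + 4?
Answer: √1868021/7 ≈ 195.25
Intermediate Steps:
P(c) = -3 + c (P(c) = -7 + (c + 4) = -7 + (4 + c) = -3 + c)
x(q) = -21 (x(q) = -63 + 7*6 = -63 + 42 = -21)
√(27893 + (-18/x(P(4)) - 102)²) = √(27893 + (-18/(-21) - 102)²) = √(27893 + (-18*(-1/21) - 102)²) = √(27893 + (6/7 - 102)²) = √(27893 + (-708/7)²) = √(27893 + 501264/49) = √(1868021/49) = √1868021/7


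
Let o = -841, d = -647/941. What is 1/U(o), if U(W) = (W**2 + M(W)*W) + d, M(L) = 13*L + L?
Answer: 941/9983270668 ≈ 9.4258e-8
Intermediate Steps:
d = -647/941 (d = -647*1/941 = -647/941 ≈ -0.68757)
M(L) = 14*L
U(W) = -647/941 + 15*W**2 (U(W) = (W**2 + (14*W)*W) - 647/941 = (W**2 + 14*W**2) - 647/941 = 15*W**2 - 647/941 = -647/941 + 15*W**2)
1/U(o) = 1/(-647/941 + 15*(-841)**2) = 1/(-647/941 + 15*707281) = 1/(-647/941 + 10609215) = 1/(9983270668/941) = 941/9983270668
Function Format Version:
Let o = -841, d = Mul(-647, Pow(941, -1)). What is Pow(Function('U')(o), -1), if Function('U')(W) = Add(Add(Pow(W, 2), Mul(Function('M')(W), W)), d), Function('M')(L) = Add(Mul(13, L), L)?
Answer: Rational(941, 9983270668) ≈ 9.4258e-8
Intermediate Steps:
d = Rational(-647, 941) (d = Mul(-647, Rational(1, 941)) = Rational(-647, 941) ≈ -0.68757)
Function('M')(L) = Mul(14, L)
Function('U')(W) = Add(Rational(-647, 941), Mul(15, Pow(W, 2))) (Function('U')(W) = Add(Add(Pow(W, 2), Mul(Mul(14, W), W)), Rational(-647, 941)) = Add(Add(Pow(W, 2), Mul(14, Pow(W, 2))), Rational(-647, 941)) = Add(Mul(15, Pow(W, 2)), Rational(-647, 941)) = Add(Rational(-647, 941), Mul(15, Pow(W, 2))))
Pow(Function('U')(o), -1) = Pow(Add(Rational(-647, 941), Mul(15, Pow(-841, 2))), -1) = Pow(Add(Rational(-647, 941), Mul(15, 707281)), -1) = Pow(Add(Rational(-647, 941), 10609215), -1) = Pow(Rational(9983270668, 941), -1) = Rational(941, 9983270668)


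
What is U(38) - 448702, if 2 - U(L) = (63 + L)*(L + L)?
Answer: -456376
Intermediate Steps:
U(L) = 2 - 2*L*(63 + L) (U(L) = 2 - (63 + L)*(L + L) = 2 - (63 + L)*2*L = 2 - 2*L*(63 + L))
U(38) - 448702 = (2 - 126*38 - 2*38²) - 448702 = (2 - 4788 - 2*1444) - 448702 = (2 - 4788 - 2888) - 448702 = -7674 - 448702 = -456376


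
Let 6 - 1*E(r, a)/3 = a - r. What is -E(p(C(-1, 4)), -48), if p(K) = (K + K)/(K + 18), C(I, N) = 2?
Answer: -813/5 ≈ -162.60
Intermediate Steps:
p(K) = 2*K/(18 + K) (p(K) = (2*K)/(18 + K) = 2*K/(18 + K))
E(r, a) = 18 - 3*a + 3*r (E(r, a) = 18 - 3*(a - r) = 18 + (-3*a + 3*r) = 18 - 3*a + 3*r)
-E(p(C(-1, 4)), -48) = -(18 - 3*(-48) + 3*(2*2/(18 + 2))) = -(18 + 144 + 3*(2*2/20)) = -(18 + 144 + 3*(2*2*(1/20))) = -(18 + 144 + 3*(⅕)) = -(18 + 144 + ⅗) = -1*813/5 = -813/5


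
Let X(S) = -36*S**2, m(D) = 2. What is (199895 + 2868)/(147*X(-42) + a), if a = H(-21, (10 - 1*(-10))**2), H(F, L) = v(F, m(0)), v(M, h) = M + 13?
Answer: -202763/9335096 ≈ -0.021720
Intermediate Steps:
v(M, h) = 13 + M
H(F, L) = 13 + F
a = -8 (a = 13 - 21 = -8)
(199895 + 2868)/(147*X(-42) + a) = (199895 + 2868)/(147*(-36*(-42)**2) - 8) = 202763/(147*(-36*1764) - 8) = 202763/(147*(-63504) - 8) = 202763/(-9335088 - 8) = 202763/(-9335096) = 202763*(-1/9335096) = -202763/9335096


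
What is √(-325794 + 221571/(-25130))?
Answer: I*√4198979285670/3590 ≈ 570.79*I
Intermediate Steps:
√(-325794 + 221571/(-25130)) = √(-325794 + 221571*(-1/25130)) = √(-325794 - 31653/3590) = √(-1169632113/3590) = I*√4198979285670/3590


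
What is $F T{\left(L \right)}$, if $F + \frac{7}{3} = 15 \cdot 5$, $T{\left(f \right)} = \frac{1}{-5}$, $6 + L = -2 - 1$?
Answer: $- \frac{218}{15} \approx -14.533$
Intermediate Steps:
$L = -9$ ($L = -6 - 3 = -9$)
$T{\left(f \right)} = - \frac{1}{5}$
$F = \frac{218}{3}$ ($F = - \frac{7}{3} + 15 \cdot 5 = - \frac{7}{3} + 75 = \frac{218}{3} \approx 72.667$)
$F T{\left(L \right)} = \frac{218}{3} \left(- \frac{1}{5}\right) = - \frac{218}{15}$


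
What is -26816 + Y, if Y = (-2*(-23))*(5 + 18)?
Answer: -25758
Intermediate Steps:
Y = 1058 (Y = 46*23 = 1058)
-26816 + Y = -26816 + 1058 = -25758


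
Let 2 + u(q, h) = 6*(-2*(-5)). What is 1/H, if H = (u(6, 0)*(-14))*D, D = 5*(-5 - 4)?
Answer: 1/36540 ≈ 2.7367e-5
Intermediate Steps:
u(q, h) = 58 (u(q, h) = -2 + 6*(-2*(-5)) = -2 + 6*10 = -2 + 60 = 58)
D = -45 (D = 5*(-9) = -45)
H = 36540 (H = (58*(-14))*(-45) = -812*(-45) = 36540)
1/H = 1/36540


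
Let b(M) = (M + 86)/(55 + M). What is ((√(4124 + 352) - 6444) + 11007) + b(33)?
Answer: 401663/88 + 2*√1119 ≈ 4631.3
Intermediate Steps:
b(M) = (86 + M)/(55 + M)
((√(4124 + 352) - 6444) + 11007) + b(33) = ((√(4124 + 352) - 6444) + 11007) + (86 + 33)/(55 + 33) = ((√4476 - 6444) + 11007) + 119/88 = ((2*√1119 - 6444) + 11007) + (1/88)*119 = ((-6444 + 2*√1119) + 11007) + 119/88 = (4563 + 2*√1119) + 119/88 = 401663/88 + 2*√1119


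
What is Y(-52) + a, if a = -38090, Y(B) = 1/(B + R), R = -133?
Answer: -7046651/185 ≈ -38090.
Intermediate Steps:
Y(B) = 1/(-133 + B) (Y(B) = 1/(B - 133) = 1/(-133 + B))
Y(-52) + a = 1/(-133 - 52) - 38090 = 1/(-185) - 38090 = -1/185 - 38090 = -7046651/185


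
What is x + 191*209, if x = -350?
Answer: 39569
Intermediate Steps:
x + 191*209 = -350 + 191*209 = -350 + 39919 = 39569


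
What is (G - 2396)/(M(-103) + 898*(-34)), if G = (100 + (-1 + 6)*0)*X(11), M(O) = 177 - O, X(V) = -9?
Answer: 824/7563 ≈ 0.10895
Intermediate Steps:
G = -900 (G = (100 + (-1 + 6)*0)*(-9) = (100 + 5*0)*(-9) = (100 + 0)*(-9) = 100*(-9) = -900)
(G - 2396)/(M(-103) + 898*(-34)) = (-900 - 2396)/((177 - 1*(-103)) + 898*(-34)) = -3296/((177 + 103) - 30532) = -3296/(280 - 30532) = -3296/(-30252) = -3296*(-1/30252) = 824/7563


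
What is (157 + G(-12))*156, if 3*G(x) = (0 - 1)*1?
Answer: 24440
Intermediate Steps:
G(x) = -⅓ (G(x) = ((0 - 1)*1)/3 = (-1*1)/3 = (⅓)*(-1) = -⅓)
(157 + G(-12))*156 = (157 - ⅓)*156 = (470/3)*156 = 24440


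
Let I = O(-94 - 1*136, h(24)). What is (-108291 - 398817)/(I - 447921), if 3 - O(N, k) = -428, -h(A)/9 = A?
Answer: 253554/223745 ≈ 1.1332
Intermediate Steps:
h(A) = -9*A
O(N, k) = 431 (O(N, k) = 3 - 1*(-428) = 3 + 428 = 431)
I = 431
(-108291 - 398817)/(I - 447921) = (-108291 - 398817)/(431 - 447921) = -507108/(-447490) = -507108*(-1/447490) = 253554/223745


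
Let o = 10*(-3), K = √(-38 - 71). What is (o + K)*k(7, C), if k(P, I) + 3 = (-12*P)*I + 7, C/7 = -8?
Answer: -141240 + 4708*I*√109 ≈ -1.4124e+5 + 49153.0*I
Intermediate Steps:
C = -56 (C = 7*(-8) = -56)
k(P, I) = 4 - 12*I*P (k(P, I) = -3 + ((-12*P)*I + 7) = -3 + (-12*I*P + 7) = -3 + (7 - 12*I*P) = 4 - 12*I*P)
K = I*√109 (K = √(-109) = I*√109 ≈ 10.44*I)
o = -30
(o + K)*k(7, C) = (-30 + I*√109)*(4 - 12*(-56)*7) = (-30 + I*√109)*(4 + 4704) = (-30 + I*√109)*4708 = -141240 + 4708*I*√109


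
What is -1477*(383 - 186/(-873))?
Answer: -164707655/291 ≈ -5.6601e+5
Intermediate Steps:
-1477*(383 - 186/(-873)) = -1477*(383 - 186*(-1/873)) = -1477*(383 + 62/291) = -1477*111515/291 = -164707655/291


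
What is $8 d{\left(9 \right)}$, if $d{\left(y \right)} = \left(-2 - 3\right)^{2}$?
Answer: $200$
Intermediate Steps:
$d{\left(y \right)} = 25$ ($d{\left(y \right)} = \left(-5\right)^{2} = 25$)
$8 d{\left(9 \right)} = 8 \cdot 25 = 200$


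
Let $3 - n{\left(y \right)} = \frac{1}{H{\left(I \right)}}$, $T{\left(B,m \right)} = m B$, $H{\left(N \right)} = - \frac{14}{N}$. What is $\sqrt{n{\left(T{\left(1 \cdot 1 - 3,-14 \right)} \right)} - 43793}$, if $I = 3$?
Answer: $\frac{i \sqrt{8582798}}{14} \approx 209.26 i$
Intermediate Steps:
$T{\left(B,m \right)} = B m$
$n{\left(y \right)} = \frac{45}{14}$ ($n{\left(y \right)} = 3 - \frac{1}{\left(-14\right) \frac{1}{3}} = 3 - \frac{1}{- \frac{14}{3}} = 3 - - \frac{3}{14} = 3 + \frac{3}{14} = \frac{45}{14}$)
$\sqrt{n{\left(T{\left(1 \cdot 1 - 3,-14 \right)} \right)} - 43793} = \sqrt{\frac{45}{14} - 43793} = \sqrt{- \frac{613057}{14}} = \frac{i \sqrt{8582798}}{14}$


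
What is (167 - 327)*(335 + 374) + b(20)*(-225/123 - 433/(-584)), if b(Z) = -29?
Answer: -2715451997/23944 ≈ -1.1341e+5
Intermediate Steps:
(167 - 327)*(335 + 374) + b(20)*(-225/123 - 433/(-584)) = (167 - 327)*(335 + 374) - 29*(-225/123 - 433/(-584)) = -160*709 - 29*(-225*1/123 - 433*(-1/584)) = -113440 - 29*(-75/41 + 433/584) = -113440 - 29*(-26047/23944) = -113440 + 755363/23944 = -2715451997/23944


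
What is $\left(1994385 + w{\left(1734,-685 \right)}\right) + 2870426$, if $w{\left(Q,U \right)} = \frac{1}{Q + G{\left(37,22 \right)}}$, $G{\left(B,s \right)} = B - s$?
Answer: $\frac{8508554440}{1749} \approx 4.8648 \cdot 10^{6}$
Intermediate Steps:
$w{\left(Q,U \right)} = \frac{1}{15 + Q}$ ($w{\left(Q,U \right)} = \frac{1}{Q + \left(37 - 22\right)} = \frac{1}{Q + 15} = \frac{1}{15 + Q}$)
$\left(1994385 + w{\left(1734,-685 \right)}\right) + 2870426 = \left(1994385 + \frac{1}{15 + 1734}\right) + 2870426 = \left(1994385 + \frac{1}{1749}\right) + 2870426 = \frac{3488179366}{1749} + 2870426 = \frac{8508554440}{1749}$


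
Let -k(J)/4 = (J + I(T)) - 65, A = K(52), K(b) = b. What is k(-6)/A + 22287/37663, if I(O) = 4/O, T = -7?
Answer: 20897280/3427333 ≈ 6.0972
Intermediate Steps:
A = 52
k(J) = 1836/7 - 4*J (k(J) = -4*((J + 4/(-7)) - 65) = -4*((J + 4*(-⅐)) - 65) = -4*((J - 4/7) - 65) = -4*((-4/7 + J) - 65) = -4*(-459/7 + J) = 1836/7 - 4*J)
k(-6)/A + 22287/37663 = (1836/7 - 4*(-6))/52 + 22287/37663 = (1836/7 + 24)*(1/52) + 22287*(1/37663) = (2004/7)*(1/52) + 22287/37663 = 501/91 + 22287/37663 = 20897280/3427333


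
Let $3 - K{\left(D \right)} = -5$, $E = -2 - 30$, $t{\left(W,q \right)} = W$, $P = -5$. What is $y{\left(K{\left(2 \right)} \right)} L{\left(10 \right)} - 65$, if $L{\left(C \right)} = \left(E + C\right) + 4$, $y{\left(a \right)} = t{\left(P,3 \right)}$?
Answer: $25$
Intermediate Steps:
$E = -32$ ($E = -2 - 30 = -32$)
$K{\left(D \right)} = 8$ ($K{\left(D \right)} = 3 - -5 = 3 + 5 = 8$)
$y{\left(a \right)} = -5$
$L{\left(C \right)} = -28 + C$ ($L{\left(C \right)} = \left(-32 + C\right) + 4 = -28 + C$)
$y{\left(K{\left(2 \right)} \right)} L{\left(10 \right)} - 65 = - 5 \left(-28 + 10\right) - 65 = \left(-5\right) \left(-18\right) - 65 = 90 - 65 = 25$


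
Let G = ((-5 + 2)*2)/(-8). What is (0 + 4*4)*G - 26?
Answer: -14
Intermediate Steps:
G = ¾ (G = -3*2*(-⅛) = -6*(-⅛) = ¾ ≈ 0.75000)
(0 + 4*4)*G - 26 = (0 + 4*4)*(¾) - 26 = (0 + 16)*(¾) - 26 = 16*(¾) - 26 = 12 - 26 = -14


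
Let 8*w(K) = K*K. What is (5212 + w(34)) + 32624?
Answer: 75961/2 ≈ 37981.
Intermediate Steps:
w(K) = K²/8 (w(K) = (K*K)/8 = K²/8)
(5212 + w(34)) + 32624 = (5212 + (⅛)*34²) + 32624 = (5212 + (⅛)*1156) + 32624 = (5212 + 289/2) + 32624 = 10713/2 + 32624 = 75961/2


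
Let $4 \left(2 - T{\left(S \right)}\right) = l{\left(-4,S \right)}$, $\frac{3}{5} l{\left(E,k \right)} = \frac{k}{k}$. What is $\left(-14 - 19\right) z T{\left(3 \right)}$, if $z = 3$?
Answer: $- \frac{627}{4} \approx -156.75$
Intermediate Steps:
$l{\left(E,k \right)} = \frac{5}{3}$ ($l{\left(E,k \right)} = \frac{5 \frac{k}{k}}{3} = \frac{5}{3} \cdot 1 = \frac{5}{3}$)
$T{\left(S \right)} = \frac{19}{12}$ ($T{\left(S \right)} = 2 - \frac{5}{12} = \frac{19}{12}$)
$\left(-14 - 19\right) z T{\left(3 \right)} = \left(-14 - 19\right) 3 \cdot \frac{19}{12} = \left(-33\right) 3 \cdot \frac{19}{12} = \left(-99\right) \frac{19}{12} = - \frac{627}{4}$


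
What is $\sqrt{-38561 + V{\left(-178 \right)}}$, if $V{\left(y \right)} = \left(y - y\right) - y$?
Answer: $i \sqrt{38383} \approx 195.92 i$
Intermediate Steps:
$V{\left(y \right)} = - y$ ($V{\left(y \right)} = 0 - y = - y$)
$\sqrt{-38561 + V{\left(-178 \right)}} = \sqrt{-38561 - -178} = \sqrt{-38561 + 178} = \sqrt{-38383} = i \sqrt{38383}$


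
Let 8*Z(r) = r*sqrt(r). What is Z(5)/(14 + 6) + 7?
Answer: 7 + sqrt(5)/32 ≈ 7.0699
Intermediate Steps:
Z(r) = r**(3/2)/8 (Z(r) = (r*sqrt(r))/8 = r**(3/2)/8)
Z(5)/(14 + 6) + 7 = (5**(3/2)/8)/(14 + 6) + 7 = ((5*sqrt(5))/8)/20 + 7 = (5*sqrt(5)/8)*(1/20) + 7 = sqrt(5)/32 + 7 = 7 + sqrt(5)/32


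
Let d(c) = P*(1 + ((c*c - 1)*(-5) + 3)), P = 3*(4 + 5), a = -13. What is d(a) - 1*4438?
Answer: -27010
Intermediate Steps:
P = 27 (P = 3*9 = 27)
d(c) = 243 - 135*c² (d(c) = 27*(1 + ((c*c - 1)*(-5) + 3)) = 27*(1 + ((c² - 1)*(-5) + 3)) = 27*(1 + ((-1 + c²)*(-5) + 3)) = 27*(1 + ((5 - 5*c²) + 3)) = 27*(1 + (8 - 5*c²)) = 27*(9 - 5*c²) = 243 - 135*c²)
d(a) - 1*4438 = (243 - 135*(-13)²) - 1*4438 = (243 - 135*169) - 4438 = (243 - 22815) - 4438 = -22572 - 4438 = -27010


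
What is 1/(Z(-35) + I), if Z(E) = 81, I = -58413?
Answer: -1/58332 ≈ -1.7143e-5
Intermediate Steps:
1/(Z(-35) + I) = 1/(81 - 58413) = 1/(-58332) = -1/58332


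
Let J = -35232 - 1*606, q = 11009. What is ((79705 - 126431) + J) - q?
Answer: -93573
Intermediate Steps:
J = -35838 (J = -35232 - 606 = -35838)
((79705 - 126431) + J) - q = ((79705 - 126431) - 35838) - 1*11009 = (-46726 - 35838) - 11009 = -82564 - 11009 = -93573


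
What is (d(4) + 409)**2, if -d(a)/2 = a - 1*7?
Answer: 172225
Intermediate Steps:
d(a) = 14 - 2*a (d(a) = -2*(a - 1*7) = -2*(a - 7) = -2*(-7 + a) = 14 - 2*a)
(d(4) + 409)**2 = ((14 - 2*4) + 409)**2 = ((14 - 8) + 409)**2 = (6 + 409)**2 = 415**2 = 172225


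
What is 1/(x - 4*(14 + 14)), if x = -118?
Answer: -1/230 ≈ -0.0043478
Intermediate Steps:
1/(x - 4*(14 + 14)) = 1/(-118 - 4*(14 + 14)) = 1/(-118 - 4*28) = 1/(-118 - 112) = 1/(-230) = -1/230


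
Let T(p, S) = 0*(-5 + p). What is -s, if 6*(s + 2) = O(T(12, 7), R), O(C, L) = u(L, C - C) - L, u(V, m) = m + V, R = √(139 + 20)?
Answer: 2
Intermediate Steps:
T(p, S) = 0
R = √159 ≈ 12.610
u(V, m) = V + m
O(C, L) = 0 (O(C, L) = (L + (C - C)) - L = (L + 0) - L = L - L = 0)
s = -2 (s = -2 + (⅙)*0 = -2 + 0 = -2)
-s = -1*(-2) = 2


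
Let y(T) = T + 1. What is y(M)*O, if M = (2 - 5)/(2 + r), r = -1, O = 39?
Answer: -78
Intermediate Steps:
M = -3 (M = (2 - 5)/(2 - 1) = -3/1 = -3*1 = -3)
y(T) = 1 + T
y(M)*O = (1 - 3)*39 = -2*39 = -78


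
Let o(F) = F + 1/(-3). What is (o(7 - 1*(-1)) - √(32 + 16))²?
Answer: 961/9 - 184*√3/3 ≈ 0.54533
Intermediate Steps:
o(F) = -⅓ + F (o(F) = F - ⅓ = -⅓ + F)
(o(7 - 1*(-1)) - √(32 + 16))² = ((-⅓ + (7 - 1*(-1))) - √(32 + 16))² = ((-⅓ + (7 + 1)) - √48)² = ((-⅓ + 8) - 4*√3)² = (23/3 - 4*√3)²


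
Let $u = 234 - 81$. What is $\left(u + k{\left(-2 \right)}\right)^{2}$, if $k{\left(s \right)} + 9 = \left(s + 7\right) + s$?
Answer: $21609$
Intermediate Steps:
$u = 153$
$k{\left(s \right)} = -2 + 2 s$ ($k{\left(s \right)} = -9 + \left(\left(s + 7\right) + s\right) = -9 + \left(\left(7 + s\right) + s\right) = -9 + \left(7 + 2 s\right) = -2 + 2 s$)
$\left(u + k{\left(-2 \right)}\right)^{2} = \left(153 + \left(-2 + 2 \left(-2\right)\right)\right)^{2} = \left(153 - 6\right)^{2} = 147^{2} = 21609$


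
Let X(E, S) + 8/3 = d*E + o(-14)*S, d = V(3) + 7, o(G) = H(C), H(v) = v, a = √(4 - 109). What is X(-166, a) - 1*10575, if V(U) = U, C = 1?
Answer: -36713/3 + I*√105 ≈ -12238.0 + 10.247*I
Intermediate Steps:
a = I*√105 (a = √(-105) = I*√105 ≈ 10.247*I)
o(G) = 1
d = 10 (d = 3 + 7 = 10)
X(E, S) = -8/3 + S + 10*E (X(E, S) = -8/3 + (10*E + 1*S) = -8/3 + (10*E + S) = -8/3 + (S + 10*E) = -8/3 + S + 10*E)
X(-166, a) - 1*10575 = (-8/3 + I*√105 + 10*(-166)) - 1*10575 = (-8/3 + I*√105 - 1660) - 10575 = (-4988/3 + I*√105) - 10575 = -36713/3 + I*√105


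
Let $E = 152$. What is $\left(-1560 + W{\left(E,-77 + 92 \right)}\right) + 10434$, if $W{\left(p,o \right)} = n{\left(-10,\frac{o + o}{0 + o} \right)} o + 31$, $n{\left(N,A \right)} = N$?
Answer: $8755$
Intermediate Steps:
$W{\left(p,o \right)} = 31 - 10 o$ ($W{\left(p,o \right)} = - 10 o + 31 = 31 - 10 o$)
$\left(-1560 + W{\left(E,-77 + 92 \right)}\right) + 10434 = \left(-1560 + \left(31 - 10 \left(-77 + 92\right)\right)\right) + 10434 = \left(-1560 + \left(31 - 150\right)\right) + 10434 = \left(-1560 - 119\right) + 10434 = -1679 + 10434 = 8755$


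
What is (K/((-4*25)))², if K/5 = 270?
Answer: 729/4 ≈ 182.25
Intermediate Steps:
K = 1350 (K = 5*270 = 1350)
(K/((-4*25)))² = (1350/((-4*25)))² = (1350/(-100))² = (1350*(-1/100))² = (-27/2)² = 729/4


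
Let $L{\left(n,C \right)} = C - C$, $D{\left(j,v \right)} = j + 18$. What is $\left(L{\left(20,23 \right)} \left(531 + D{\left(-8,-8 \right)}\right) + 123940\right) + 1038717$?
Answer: $1162657$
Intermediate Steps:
$D{\left(j,v \right)} = 18 + j$
$L{\left(n,C \right)} = 0$
$\left(L{\left(20,23 \right)} \left(531 + D{\left(-8,-8 \right)}\right) + 123940\right) + 1038717 = \left(0 \left(531 + \left(18 - 8\right)\right) + 123940\right) + 1038717 = \left(0 \left(531 + 10\right) + 123940\right) + 1038717 = \left(0 \cdot 541 + 123940\right) + 1038717 = \left(0 + 123940\right) + 1038717 = 123940 + 1038717 = 1162657$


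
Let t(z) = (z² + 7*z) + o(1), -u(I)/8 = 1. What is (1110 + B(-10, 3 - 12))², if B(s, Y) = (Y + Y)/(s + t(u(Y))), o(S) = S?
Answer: 1272384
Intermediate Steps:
u(I) = -8 (u(I) = -8*1 = -8)
t(z) = 1 + z² + 7*z (t(z) = (z² + 7*z) + 1 = 1 + z² + 7*z)
B(s, Y) = 2*Y/(9 + s) (B(s, Y) = (Y + Y)/(s + (1 + (-8)² + 7*(-8))) = (2*Y)/(s + (1 + 64 - 56)) = (2*Y)/(s + 9) = (2*Y)/(9 + s) = 2*Y/(9 + s))
(1110 + B(-10, 3 - 12))² = (1110 + 2*(3 - 12)/(9 - 10))² = (1110 + 2*(-9)/(-1))² = (1110 + 2*(-9)*(-1))² = (1110 + 18)² = 1128² = 1272384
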